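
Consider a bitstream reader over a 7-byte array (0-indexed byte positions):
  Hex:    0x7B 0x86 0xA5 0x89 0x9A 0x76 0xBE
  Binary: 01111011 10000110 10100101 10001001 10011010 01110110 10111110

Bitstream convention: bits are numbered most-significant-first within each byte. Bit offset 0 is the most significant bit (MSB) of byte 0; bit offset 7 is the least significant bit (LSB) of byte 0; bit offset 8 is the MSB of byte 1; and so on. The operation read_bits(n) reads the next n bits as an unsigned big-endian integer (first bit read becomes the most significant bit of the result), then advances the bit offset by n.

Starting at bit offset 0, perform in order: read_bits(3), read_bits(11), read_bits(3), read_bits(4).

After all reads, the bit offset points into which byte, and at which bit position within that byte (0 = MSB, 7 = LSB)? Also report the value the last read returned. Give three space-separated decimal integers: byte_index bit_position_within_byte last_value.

Read 1: bits[0:3] width=3 -> value=3 (bin 011); offset now 3 = byte 0 bit 3; 53 bits remain
Read 2: bits[3:14] width=11 -> value=1761 (bin 11011100001); offset now 14 = byte 1 bit 6; 42 bits remain
Read 3: bits[14:17] width=3 -> value=5 (bin 101); offset now 17 = byte 2 bit 1; 39 bits remain
Read 4: bits[17:21] width=4 -> value=4 (bin 0100); offset now 21 = byte 2 bit 5; 35 bits remain

Answer: 2 5 4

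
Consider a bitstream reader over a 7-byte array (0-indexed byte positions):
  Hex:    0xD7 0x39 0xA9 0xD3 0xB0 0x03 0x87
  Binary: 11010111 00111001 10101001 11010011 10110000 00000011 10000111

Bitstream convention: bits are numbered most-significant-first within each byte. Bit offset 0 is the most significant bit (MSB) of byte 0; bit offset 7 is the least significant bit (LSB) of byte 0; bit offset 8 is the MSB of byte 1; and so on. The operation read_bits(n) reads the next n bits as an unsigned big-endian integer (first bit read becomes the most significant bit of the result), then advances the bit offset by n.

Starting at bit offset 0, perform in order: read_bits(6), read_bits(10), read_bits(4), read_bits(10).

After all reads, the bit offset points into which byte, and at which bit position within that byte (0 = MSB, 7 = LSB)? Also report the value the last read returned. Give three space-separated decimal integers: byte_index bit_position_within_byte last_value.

Read 1: bits[0:6] width=6 -> value=53 (bin 110101); offset now 6 = byte 0 bit 6; 50 bits remain
Read 2: bits[6:16] width=10 -> value=825 (bin 1100111001); offset now 16 = byte 2 bit 0; 40 bits remain
Read 3: bits[16:20] width=4 -> value=10 (bin 1010); offset now 20 = byte 2 bit 4; 36 bits remain
Read 4: bits[20:30] width=10 -> value=628 (bin 1001110100); offset now 30 = byte 3 bit 6; 26 bits remain

Answer: 3 6 628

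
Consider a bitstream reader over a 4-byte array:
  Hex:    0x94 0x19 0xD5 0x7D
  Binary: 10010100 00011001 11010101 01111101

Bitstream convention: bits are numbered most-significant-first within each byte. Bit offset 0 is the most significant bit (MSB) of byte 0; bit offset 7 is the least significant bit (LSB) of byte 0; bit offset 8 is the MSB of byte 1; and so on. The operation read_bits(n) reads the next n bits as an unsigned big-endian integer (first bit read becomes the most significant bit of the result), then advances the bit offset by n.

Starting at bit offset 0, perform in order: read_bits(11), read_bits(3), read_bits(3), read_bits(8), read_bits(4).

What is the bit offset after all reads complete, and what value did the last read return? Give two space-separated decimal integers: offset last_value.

Read 1: bits[0:11] width=11 -> value=1184 (bin 10010100000); offset now 11 = byte 1 bit 3; 21 bits remain
Read 2: bits[11:14] width=3 -> value=6 (bin 110); offset now 14 = byte 1 bit 6; 18 bits remain
Read 3: bits[14:17] width=3 -> value=3 (bin 011); offset now 17 = byte 2 bit 1; 15 bits remain
Read 4: bits[17:25] width=8 -> value=170 (bin 10101010); offset now 25 = byte 3 bit 1; 7 bits remain
Read 5: bits[25:29] width=4 -> value=15 (bin 1111); offset now 29 = byte 3 bit 5; 3 bits remain

Answer: 29 15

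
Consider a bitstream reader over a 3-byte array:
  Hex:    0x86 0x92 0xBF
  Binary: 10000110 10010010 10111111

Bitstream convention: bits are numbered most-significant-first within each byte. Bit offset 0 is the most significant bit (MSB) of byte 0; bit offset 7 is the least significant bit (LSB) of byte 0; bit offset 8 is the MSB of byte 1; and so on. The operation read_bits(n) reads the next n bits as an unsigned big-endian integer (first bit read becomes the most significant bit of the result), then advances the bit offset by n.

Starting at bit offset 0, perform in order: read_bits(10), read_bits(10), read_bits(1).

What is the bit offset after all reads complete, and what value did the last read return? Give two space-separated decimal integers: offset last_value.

Answer: 21 1

Derivation:
Read 1: bits[0:10] width=10 -> value=538 (bin 1000011010); offset now 10 = byte 1 bit 2; 14 bits remain
Read 2: bits[10:20] width=10 -> value=299 (bin 0100101011); offset now 20 = byte 2 bit 4; 4 bits remain
Read 3: bits[20:21] width=1 -> value=1 (bin 1); offset now 21 = byte 2 bit 5; 3 bits remain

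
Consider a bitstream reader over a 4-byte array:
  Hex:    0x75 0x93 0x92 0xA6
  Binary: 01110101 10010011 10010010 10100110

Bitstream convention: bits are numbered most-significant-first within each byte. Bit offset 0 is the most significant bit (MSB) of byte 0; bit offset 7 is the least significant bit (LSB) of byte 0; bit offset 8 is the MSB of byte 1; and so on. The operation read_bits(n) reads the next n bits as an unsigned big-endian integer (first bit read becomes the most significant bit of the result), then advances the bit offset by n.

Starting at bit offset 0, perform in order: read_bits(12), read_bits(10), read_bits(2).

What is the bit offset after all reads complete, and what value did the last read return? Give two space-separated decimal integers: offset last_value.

Answer: 24 2

Derivation:
Read 1: bits[0:12] width=12 -> value=1881 (bin 011101011001); offset now 12 = byte 1 bit 4; 20 bits remain
Read 2: bits[12:22] width=10 -> value=228 (bin 0011100100); offset now 22 = byte 2 bit 6; 10 bits remain
Read 3: bits[22:24] width=2 -> value=2 (bin 10); offset now 24 = byte 3 bit 0; 8 bits remain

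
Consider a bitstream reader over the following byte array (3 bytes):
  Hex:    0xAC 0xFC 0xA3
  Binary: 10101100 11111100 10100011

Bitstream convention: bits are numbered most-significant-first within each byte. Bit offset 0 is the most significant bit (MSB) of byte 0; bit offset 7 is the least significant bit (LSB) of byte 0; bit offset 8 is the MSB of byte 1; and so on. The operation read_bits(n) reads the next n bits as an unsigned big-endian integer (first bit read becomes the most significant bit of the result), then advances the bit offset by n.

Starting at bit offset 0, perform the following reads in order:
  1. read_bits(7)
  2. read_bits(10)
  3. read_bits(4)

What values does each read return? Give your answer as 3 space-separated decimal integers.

Answer: 86 505 4

Derivation:
Read 1: bits[0:7] width=7 -> value=86 (bin 1010110); offset now 7 = byte 0 bit 7; 17 bits remain
Read 2: bits[7:17] width=10 -> value=505 (bin 0111111001); offset now 17 = byte 2 bit 1; 7 bits remain
Read 3: bits[17:21] width=4 -> value=4 (bin 0100); offset now 21 = byte 2 bit 5; 3 bits remain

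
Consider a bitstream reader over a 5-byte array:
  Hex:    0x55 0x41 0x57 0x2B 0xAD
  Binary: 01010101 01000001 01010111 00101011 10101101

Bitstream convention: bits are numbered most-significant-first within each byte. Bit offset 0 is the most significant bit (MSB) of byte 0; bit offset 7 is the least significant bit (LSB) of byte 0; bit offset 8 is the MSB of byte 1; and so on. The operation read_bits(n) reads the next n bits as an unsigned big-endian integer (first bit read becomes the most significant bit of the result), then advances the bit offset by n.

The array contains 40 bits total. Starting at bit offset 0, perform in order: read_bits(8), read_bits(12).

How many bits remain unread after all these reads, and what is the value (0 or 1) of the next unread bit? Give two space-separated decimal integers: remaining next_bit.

Answer: 20 0

Derivation:
Read 1: bits[0:8] width=8 -> value=85 (bin 01010101); offset now 8 = byte 1 bit 0; 32 bits remain
Read 2: bits[8:20] width=12 -> value=1045 (bin 010000010101); offset now 20 = byte 2 bit 4; 20 bits remain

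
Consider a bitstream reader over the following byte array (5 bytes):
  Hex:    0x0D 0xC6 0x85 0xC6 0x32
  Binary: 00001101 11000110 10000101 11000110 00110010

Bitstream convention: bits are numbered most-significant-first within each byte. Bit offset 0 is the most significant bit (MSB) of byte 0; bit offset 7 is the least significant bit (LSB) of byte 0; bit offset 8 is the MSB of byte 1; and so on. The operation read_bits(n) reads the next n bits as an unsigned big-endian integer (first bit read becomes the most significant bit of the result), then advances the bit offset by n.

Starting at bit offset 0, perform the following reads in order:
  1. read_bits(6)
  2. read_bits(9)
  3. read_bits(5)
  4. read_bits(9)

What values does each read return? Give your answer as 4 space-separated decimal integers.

Read 1: bits[0:6] width=6 -> value=3 (bin 000011); offset now 6 = byte 0 bit 6; 34 bits remain
Read 2: bits[6:15] width=9 -> value=227 (bin 011100011); offset now 15 = byte 1 bit 7; 25 bits remain
Read 3: bits[15:20] width=5 -> value=8 (bin 01000); offset now 20 = byte 2 bit 4; 20 bits remain
Read 4: bits[20:29] width=9 -> value=184 (bin 010111000); offset now 29 = byte 3 bit 5; 11 bits remain

Answer: 3 227 8 184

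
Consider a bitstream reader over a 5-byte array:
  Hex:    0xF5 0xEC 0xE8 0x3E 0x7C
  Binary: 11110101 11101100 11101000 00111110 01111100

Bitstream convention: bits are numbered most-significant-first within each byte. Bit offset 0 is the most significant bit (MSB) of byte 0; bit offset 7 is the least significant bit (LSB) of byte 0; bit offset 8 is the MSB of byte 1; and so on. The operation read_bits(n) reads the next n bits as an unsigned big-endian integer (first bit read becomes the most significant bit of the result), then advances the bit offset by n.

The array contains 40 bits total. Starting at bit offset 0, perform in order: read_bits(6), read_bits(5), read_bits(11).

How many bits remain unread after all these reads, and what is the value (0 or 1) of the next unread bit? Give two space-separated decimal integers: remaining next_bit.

Read 1: bits[0:6] width=6 -> value=61 (bin 111101); offset now 6 = byte 0 bit 6; 34 bits remain
Read 2: bits[6:11] width=5 -> value=15 (bin 01111); offset now 11 = byte 1 bit 3; 29 bits remain
Read 3: bits[11:22] width=11 -> value=826 (bin 01100111010); offset now 22 = byte 2 bit 6; 18 bits remain

Answer: 18 0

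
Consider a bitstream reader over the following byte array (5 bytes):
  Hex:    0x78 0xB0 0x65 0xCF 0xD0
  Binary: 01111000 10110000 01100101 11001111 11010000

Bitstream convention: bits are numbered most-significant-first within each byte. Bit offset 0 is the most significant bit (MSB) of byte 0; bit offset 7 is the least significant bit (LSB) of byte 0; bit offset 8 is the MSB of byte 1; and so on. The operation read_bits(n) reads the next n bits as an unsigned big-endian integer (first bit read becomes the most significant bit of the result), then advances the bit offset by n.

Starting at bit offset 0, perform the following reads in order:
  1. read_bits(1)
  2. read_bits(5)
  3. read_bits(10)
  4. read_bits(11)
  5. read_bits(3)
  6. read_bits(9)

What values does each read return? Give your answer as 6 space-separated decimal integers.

Read 1: bits[0:1] width=1 -> value=0 (bin 0); offset now 1 = byte 0 bit 1; 39 bits remain
Read 2: bits[1:6] width=5 -> value=30 (bin 11110); offset now 6 = byte 0 bit 6; 34 bits remain
Read 3: bits[6:16] width=10 -> value=176 (bin 0010110000); offset now 16 = byte 2 bit 0; 24 bits remain
Read 4: bits[16:27] width=11 -> value=814 (bin 01100101110); offset now 27 = byte 3 bit 3; 13 bits remain
Read 5: bits[27:30] width=3 -> value=3 (bin 011); offset now 30 = byte 3 bit 6; 10 bits remain
Read 6: bits[30:39] width=9 -> value=488 (bin 111101000); offset now 39 = byte 4 bit 7; 1 bits remain

Answer: 0 30 176 814 3 488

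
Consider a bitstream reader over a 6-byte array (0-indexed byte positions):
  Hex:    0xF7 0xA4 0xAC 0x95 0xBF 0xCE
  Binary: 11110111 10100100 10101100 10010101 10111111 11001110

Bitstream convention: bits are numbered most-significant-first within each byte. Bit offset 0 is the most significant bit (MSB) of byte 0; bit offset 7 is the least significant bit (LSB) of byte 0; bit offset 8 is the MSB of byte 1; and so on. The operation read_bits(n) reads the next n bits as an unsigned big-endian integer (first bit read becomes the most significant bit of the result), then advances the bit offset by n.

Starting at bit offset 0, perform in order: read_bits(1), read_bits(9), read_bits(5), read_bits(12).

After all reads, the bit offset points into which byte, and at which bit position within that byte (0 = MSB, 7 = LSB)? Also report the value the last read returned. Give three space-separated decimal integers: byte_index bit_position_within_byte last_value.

Answer: 3 3 1380

Derivation:
Read 1: bits[0:1] width=1 -> value=1 (bin 1); offset now 1 = byte 0 bit 1; 47 bits remain
Read 2: bits[1:10] width=9 -> value=478 (bin 111011110); offset now 10 = byte 1 bit 2; 38 bits remain
Read 3: bits[10:15] width=5 -> value=18 (bin 10010); offset now 15 = byte 1 bit 7; 33 bits remain
Read 4: bits[15:27] width=12 -> value=1380 (bin 010101100100); offset now 27 = byte 3 bit 3; 21 bits remain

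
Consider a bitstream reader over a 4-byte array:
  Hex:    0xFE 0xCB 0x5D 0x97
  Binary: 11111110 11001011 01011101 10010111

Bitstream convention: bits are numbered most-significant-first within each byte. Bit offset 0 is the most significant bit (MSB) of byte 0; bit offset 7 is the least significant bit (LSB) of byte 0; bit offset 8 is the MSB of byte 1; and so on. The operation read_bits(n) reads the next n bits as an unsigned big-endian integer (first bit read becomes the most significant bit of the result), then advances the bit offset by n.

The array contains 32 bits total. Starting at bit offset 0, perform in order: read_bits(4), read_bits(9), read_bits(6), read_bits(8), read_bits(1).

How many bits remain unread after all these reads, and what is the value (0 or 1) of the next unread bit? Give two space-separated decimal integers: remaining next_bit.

Answer: 4 0

Derivation:
Read 1: bits[0:4] width=4 -> value=15 (bin 1111); offset now 4 = byte 0 bit 4; 28 bits remain
Read 2: bits[4:13] width=9 -> value=473 (bin 111011001); offset now 13 = byte 1 bit 5; 19 bits remain
Read 3: bits[13:19] width=6 -> value=26 (bin 011010); offset now 19 = byte 2 bit 3; 13 bits remain
Read 4: bits[19:27] width=8 -> value=236 (bin 11101100); offset now 27 = byte 3 bit 3; 5 bits remain
Read 5: bits[27:28] width=1 -> value=1 (bin 1); offset now 28 = byte 3 bit 4; 4 bits remain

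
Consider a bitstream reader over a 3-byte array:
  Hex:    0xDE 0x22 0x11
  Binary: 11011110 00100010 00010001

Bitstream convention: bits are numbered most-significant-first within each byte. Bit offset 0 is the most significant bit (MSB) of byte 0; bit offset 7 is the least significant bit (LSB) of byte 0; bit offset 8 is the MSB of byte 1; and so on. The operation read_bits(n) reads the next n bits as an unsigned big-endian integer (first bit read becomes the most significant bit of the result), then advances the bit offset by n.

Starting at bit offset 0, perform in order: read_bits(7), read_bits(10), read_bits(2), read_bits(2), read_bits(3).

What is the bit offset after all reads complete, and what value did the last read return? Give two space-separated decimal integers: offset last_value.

Answer: 24 1

Derivation:
Read 1: bits[0:7] width=7 -> value=111 (bin 1101111); offset now 7 = byte 0 bit 7; 17 bits remain
Read 2: bits[7:17] width=10 -> value=68 (bin 0001000100); offset now 17 = byte 2 bit 1; 7 bits remain
Read 3: bits[17:19] width=2 -> value=0 (bin 00); offset now 19 = byte 2 bit 3; 5 bits remain
Read 4: bits[19:21] width=2 -> value=2 (bin 10); offset now 21 = byte 2 bit 5; 3 bits remain
Read 5: bits[21:24] width=3 -> value=1 (bin 001); offset now 24 = byte 3 bit 0; 0 bits remain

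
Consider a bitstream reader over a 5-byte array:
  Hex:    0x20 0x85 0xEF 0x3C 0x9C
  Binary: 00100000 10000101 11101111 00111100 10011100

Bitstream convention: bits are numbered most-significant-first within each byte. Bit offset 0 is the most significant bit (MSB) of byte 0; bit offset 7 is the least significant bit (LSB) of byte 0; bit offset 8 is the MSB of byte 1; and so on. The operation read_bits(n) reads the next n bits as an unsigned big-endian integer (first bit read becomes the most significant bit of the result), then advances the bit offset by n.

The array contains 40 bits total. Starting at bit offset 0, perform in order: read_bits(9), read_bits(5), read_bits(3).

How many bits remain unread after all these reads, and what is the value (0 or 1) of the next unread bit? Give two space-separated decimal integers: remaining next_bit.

Read 1: bits[0:9] width=9 -> value=65 (bin 001000001); offset now 9 = byte 1 bit 1; 31 bits remain
Read 2: bits[9:14] width=5 -> value=1 (bin 00001); offset now 14 = byte 1 bit 6; 26 bits remain
Read 3: bits[14:17] width=3 -> value=3 (bin 011); offset now 17 = byte 2 bit 1; 23 bits remain

Answer: 23 1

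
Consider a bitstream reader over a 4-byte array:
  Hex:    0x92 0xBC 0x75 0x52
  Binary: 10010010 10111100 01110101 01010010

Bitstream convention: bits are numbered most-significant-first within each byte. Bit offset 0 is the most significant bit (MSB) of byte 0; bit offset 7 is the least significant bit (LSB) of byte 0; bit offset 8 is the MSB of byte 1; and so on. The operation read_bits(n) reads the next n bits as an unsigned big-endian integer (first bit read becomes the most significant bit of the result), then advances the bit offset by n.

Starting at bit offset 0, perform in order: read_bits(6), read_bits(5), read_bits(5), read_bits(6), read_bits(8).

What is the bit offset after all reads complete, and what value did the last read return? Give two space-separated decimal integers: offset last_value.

Read 1: bits[0:6] width=6 -> value=36 (bin 100100); offset now 6 = byte 0 bit 6; 26 bits remain
Read 2: bits[6:11] width=5 -> value=21 (bin 10101); offset now 11 = byte 1 bit 3; 21 bits remain
Read 3: bits[11:16] width=5 -> value=28 (bin 11100); offset now 16 = byte 2 bit 0; 16 bits remain
Read 4: bits[16:22] width=6 -> value=29 (bin 011101); offset now 22 = byte 2 bit 6; 10 bits remain
Read 5: bits[22:30] width=8 -> value=84 (bin 01010100); offset now 30 = byte 3 bit 6; 2 bits remain

Answer: 30 84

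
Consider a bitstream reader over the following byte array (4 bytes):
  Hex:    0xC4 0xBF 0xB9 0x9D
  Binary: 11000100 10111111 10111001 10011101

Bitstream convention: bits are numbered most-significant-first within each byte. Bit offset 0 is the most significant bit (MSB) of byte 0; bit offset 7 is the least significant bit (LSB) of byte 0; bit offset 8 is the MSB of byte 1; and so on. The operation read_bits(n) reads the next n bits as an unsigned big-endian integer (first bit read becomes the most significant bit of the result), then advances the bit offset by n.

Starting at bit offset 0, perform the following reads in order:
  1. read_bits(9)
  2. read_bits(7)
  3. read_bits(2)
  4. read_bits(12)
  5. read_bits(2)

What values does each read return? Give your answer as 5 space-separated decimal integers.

Read 1: bits[0:9] width=9 -> value=393 (bin 110001001); offset now 9 = byte 1 bit 1; 23 bits remain
Read 2: bits[9:16] width=7 -> value=63 (bin 0111111); offset now 16 = byte 2 bit 0; 16 bits remain
Read 3: bits[16:18] width=2 -> value=2 (bin 10); offset now 18 = byte 2 bit 2; 14 bits remain
Read 4: bits[18:30] width=12 -> value=3687 (bin 111001100111); offset now 30 = byte 3 bit 6; 2 bits remain
Read 5: bits[30:32] width=2 -> value=1 (bin 01); offset now 32 = byte 4 bit 0; 0 bits remain

Answer: 393 63 2 3687 1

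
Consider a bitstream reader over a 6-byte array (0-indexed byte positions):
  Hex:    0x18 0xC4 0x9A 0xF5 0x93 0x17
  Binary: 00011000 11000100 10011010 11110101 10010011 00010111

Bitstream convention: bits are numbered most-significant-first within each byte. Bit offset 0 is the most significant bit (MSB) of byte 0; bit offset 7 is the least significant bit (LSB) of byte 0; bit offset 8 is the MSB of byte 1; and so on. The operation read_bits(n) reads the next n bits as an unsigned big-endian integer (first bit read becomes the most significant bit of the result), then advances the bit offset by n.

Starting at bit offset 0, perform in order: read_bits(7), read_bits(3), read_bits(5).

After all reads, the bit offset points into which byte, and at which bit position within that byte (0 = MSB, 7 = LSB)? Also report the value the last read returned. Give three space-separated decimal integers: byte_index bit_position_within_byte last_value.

Answer: 1 7 2

Derivation:
Read 1: bits[0:7] width=7 -> value=12 (bin 0001100); offset now 7 = byte 0 bit 7; 41 bits remain
Read 2: bits[7:10] width=3 -> value=3 (bin 011); offset now 10 = byte 1 bit 2; 38 bits remain
Read 3: bits[10:15] width=5 -> value=2 (bin 00010); offset now 15 = byte 1 bit 7; 33 bits remain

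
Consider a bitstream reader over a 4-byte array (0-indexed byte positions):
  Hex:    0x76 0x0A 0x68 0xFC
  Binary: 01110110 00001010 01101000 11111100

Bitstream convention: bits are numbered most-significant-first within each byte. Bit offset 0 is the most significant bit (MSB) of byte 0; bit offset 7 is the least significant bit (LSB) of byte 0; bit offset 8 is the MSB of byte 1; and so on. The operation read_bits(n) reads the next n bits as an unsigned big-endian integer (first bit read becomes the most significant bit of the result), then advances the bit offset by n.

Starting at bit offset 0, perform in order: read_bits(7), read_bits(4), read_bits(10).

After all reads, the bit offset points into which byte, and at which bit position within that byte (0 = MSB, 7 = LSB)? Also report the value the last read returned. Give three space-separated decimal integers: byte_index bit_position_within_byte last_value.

Answer: 2 5 333

Derivation:
Read 1: bits[0:7] width=7 -> value=59 (bin 0111011); offset now 7 = byte 0 bit 7; 25 bits remain
Read 2: bits[7:11] width=4 -> value=0 (bin 0000); offset now 11 = byte 1 bit 3; 21 bits remain
Read 3: bits[11:21] width=10 -> value=333 (bin 0101001101); offset now 21 = byte 2 bit 5; 11 bits remain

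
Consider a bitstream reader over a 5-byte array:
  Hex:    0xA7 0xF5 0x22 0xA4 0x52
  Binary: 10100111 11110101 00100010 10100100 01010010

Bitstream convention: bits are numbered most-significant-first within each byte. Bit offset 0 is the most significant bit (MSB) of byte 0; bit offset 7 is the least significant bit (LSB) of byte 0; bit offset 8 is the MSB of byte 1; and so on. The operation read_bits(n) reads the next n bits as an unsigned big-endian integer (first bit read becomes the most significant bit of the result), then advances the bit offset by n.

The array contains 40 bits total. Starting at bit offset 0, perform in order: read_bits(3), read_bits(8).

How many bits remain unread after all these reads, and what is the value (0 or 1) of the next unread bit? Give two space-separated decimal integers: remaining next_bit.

Read 1: bits[0:3] width=3 -> value=5 (bin 101); offset now 3 = byte 0 bit 3; 37 bits remain
Read 2: bits[3:11] width=8 -> value=63 (bin 00111111); offset now 11 = byte 1 bit 3; 29 bits remain

Answer: 29 1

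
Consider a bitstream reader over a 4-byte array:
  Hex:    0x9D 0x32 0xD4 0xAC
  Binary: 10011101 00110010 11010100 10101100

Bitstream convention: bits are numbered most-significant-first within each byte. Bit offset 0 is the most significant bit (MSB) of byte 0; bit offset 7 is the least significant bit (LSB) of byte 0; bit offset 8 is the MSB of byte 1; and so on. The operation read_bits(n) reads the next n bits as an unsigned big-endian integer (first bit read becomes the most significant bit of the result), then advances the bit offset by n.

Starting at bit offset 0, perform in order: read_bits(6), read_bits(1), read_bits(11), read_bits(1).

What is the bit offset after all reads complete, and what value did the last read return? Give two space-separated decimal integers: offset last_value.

Read 1: bits[0:6] width=6 -> value=39 (bin 100111); offset now 6 = byte 0 bit 6; 26 bits remain
Read 2: bits[6:7] width=1 -> value=0 (bin 0); offset now 7 = byte 0 bit 7; 25 bits remain
Read 3: bits[7:18] width=11 -> value=1227 (bin 10011001011); offset now 18 = byte 2 bit 2; 14 bits remain
Read 4: bits[18:19] width=1 -> value=0 (bin 0); offset now 19 = byte 2 bit 3; 13 bits remain

Answer: 19 0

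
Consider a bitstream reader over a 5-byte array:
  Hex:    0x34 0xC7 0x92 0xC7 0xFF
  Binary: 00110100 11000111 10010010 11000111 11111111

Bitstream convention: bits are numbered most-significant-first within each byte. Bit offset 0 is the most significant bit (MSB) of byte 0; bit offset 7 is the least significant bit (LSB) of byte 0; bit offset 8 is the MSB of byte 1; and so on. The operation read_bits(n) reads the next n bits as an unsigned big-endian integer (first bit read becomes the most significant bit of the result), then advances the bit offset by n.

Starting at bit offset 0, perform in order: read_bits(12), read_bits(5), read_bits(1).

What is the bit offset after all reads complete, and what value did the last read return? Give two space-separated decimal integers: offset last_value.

Read 1: bits[0:12] width=12 -> value=844 (bin 001101001100); offset now 12 = byte 1 bit 4; 28 bits remain
Read 2: bits[12:17] width=5 -> value=15 (bin 01111); offset now 17 = byte 2 bit 1; 23 bits remain
Read 3: bits[17:18] width=1 -> value=0 (bin 0); offset now 18 = byte 2 bit 2; 22 bits remain

Answer: 18 0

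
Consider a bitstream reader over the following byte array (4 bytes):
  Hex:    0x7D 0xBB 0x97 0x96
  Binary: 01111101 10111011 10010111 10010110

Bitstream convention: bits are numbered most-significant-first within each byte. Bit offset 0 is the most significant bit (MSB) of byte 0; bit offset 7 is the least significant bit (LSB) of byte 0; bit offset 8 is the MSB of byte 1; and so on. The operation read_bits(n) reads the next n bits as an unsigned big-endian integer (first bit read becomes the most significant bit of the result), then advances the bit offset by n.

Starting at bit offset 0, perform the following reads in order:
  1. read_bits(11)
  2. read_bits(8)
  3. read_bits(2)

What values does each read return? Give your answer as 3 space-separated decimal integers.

Answer: 1005 220 2

Derivation:
Read 1: bits[0:11] width=11 -> value=1005 (bin 01111101101); offset now 11 = byte 1 bit 3; 21 bits remain
Read 2: bits[11:19] width=8 -> value=220 (bin 11011100); offset now 19 = byte 2 bit 3; 13 bits remain
Read 3: bits[19:21] width=2 -> value=2 (bin 10); offset now 21 = byte 2 bit 5; 11 bits remain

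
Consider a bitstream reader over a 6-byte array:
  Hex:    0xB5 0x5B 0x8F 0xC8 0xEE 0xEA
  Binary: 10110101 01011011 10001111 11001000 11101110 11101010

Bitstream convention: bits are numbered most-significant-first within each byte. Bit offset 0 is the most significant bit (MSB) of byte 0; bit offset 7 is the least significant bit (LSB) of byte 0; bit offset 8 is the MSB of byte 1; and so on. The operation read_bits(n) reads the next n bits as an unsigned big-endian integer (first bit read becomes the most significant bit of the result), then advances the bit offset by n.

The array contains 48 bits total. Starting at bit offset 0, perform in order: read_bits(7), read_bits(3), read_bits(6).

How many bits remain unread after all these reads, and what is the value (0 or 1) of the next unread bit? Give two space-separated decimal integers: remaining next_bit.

Answer: 32 1

Derivation:
Read 1: bits[0:7] width=7 -> value=90 (bin 1011010); offset now 7 = byte 0 bit 7; 41 bits remain
Read 2: bits[7:10] width=3 -> value=5 (bin 101); offset now 10 = byte 1 bit 2; 38 bits remain
Read 3: bits[10:16] width=6 -> value=27 (bin 011011); offset now 16 = byte 2 bit 0; 32 bits remain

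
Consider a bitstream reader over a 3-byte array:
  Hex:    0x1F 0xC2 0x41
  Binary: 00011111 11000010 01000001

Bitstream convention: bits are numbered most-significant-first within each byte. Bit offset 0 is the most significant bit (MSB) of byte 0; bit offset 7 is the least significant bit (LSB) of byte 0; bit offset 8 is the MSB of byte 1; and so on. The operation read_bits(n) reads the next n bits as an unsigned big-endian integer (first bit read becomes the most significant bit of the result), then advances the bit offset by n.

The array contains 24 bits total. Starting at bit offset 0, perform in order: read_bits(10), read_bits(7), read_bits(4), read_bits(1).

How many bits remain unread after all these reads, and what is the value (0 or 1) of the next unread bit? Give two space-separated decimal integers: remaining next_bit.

Read 1: bits[0:10] width=10 -> value=127 (bin 0001111111); offset now 10 = byte 1 bit 2; 14 bits remain
Read 2: bits[10:17] width=7 -> value=4 (bin 0000100); offset now 17 = byte 2 bit 1; 7 bits remain
Read 3: bits[17:21] width=4 -> value=8 (bin 1000); offset now 21 = byte 2 bit 5; 3 bits remain
Read 4: bits[21:22] width=1 -> value=0 (bin 0); offset now 22 = byte 2 bit 6; 2 bits remain

Answer: 2 0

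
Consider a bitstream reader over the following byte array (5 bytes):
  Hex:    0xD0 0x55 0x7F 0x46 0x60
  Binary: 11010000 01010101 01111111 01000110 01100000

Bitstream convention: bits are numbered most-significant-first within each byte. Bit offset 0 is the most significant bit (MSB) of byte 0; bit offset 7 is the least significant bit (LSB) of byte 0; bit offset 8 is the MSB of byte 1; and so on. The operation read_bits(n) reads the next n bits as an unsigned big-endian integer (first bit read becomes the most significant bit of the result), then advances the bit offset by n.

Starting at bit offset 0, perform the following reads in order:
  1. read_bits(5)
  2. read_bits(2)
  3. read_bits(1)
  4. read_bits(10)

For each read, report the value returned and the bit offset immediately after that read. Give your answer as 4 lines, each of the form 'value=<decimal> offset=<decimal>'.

Answer: value=26 offset=5
value=0 offset=7
value=0 offset=8
value=341 offset=18

Derivation:
Read 1: bits[0:5] width=5 -> value=26 (bin 11010); offset now 5 = byte 0 bit 5; 35 bits remain
Read 2: bits[5:7] width=2 -> value=0 (bin 00); offset now 7 = byte 0 bit 7; 33 bits remain
Read 3: bits[7:8] width=1 -> value=0 (bin 0); offset now 8 = byte 1 bit 0; 32 bits remain
Read 4: bits[8:18] width=10 -> value=341 (bin 0101010101); offset now 18 = byte 2 bit 2; 22 bits remain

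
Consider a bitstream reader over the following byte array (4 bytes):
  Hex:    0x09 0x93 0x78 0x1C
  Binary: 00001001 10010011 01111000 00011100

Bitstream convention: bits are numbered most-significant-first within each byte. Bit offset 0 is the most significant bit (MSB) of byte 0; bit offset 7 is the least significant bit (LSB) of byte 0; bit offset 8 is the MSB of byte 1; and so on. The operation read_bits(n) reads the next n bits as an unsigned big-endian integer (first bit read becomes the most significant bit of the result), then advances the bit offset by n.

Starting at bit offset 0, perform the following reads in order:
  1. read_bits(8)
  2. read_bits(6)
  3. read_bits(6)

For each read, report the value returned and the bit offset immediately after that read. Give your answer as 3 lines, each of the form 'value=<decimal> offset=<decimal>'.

Answer: value=9 offset=8
value=36 offset=14
value=55 offset=20

Derivation:
Read 1: bits[0:8] width=8 -> value=9 (bin 00001001); offset now 8 = byte 1 bit 0; 24 bits remain
Read 2: bits[8:14] width=6 -> value=36 (bin 100100); offset now 14 = byte 1 bit 6; 18 bits remain
Read 3: bits[14:20] width=6 -> value=55 (bin 110111); offset now 20 = byte 2 bit 4; 12 bits remain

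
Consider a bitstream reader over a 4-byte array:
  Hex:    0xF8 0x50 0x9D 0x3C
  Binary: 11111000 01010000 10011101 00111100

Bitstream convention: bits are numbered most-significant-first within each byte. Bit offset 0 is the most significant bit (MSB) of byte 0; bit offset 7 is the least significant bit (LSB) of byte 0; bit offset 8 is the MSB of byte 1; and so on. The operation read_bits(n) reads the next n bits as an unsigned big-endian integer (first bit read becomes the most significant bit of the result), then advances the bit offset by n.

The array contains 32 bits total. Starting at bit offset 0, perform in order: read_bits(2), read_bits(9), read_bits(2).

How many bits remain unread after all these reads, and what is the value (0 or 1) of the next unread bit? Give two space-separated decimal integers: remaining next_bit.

Read 1: bits[0:2] width=2 -> value=3 (bin 11); offset now 2 = byte 0 bit 2; 30 bits remain
Read 2: bits[2:11] width=9 -> value=450 (bin 111000010); offset now 11 = byte 1 bit 3; 21 bits remain
Read 3: bits[11:13] width=2 -> value=2 (bin 10); offset now 13 = byte 1 bit 5; 19 bits remain

Answer: 19 0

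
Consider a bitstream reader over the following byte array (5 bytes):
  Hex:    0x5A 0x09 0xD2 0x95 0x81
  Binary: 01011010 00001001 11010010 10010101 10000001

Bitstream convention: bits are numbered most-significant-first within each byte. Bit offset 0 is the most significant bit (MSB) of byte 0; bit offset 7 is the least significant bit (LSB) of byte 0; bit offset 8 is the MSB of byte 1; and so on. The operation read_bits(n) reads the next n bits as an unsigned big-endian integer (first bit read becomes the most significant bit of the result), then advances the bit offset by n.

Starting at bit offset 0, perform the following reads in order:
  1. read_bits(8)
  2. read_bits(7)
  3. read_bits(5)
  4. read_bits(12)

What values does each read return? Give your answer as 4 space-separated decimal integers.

Read 1: bits[0:8] width=8 -> value=90 (bin 01011010); offset now 8 = byte 1 bit 0; 32 bits remain
Read 2: bits[8:15] width=7 -> value=4 (bin 0000100); offset now 15 = byte 1 bit 7; 25 bits remain
Read 3: bits[15:20] width=5 -> value=29 (bin 11101); offset now 20 = byte 2 bit 4; 20 bits remain
Read 4: bits[20:32] width=12 -> value=661 (bin 001010010101); offset now 32 = byte 4 bit 0; 8 bits remain

Answer: 90 4 29 661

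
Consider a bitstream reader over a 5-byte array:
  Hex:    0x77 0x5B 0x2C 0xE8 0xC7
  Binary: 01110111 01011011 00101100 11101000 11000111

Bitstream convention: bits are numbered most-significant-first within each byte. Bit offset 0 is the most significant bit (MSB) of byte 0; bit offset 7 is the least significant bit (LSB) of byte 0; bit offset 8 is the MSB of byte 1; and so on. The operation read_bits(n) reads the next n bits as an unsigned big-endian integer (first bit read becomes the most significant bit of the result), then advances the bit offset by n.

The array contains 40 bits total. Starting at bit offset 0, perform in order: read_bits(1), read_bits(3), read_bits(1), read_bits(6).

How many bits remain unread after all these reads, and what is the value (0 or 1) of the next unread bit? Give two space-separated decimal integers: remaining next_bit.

Answer: 29 1

Derivation:
Read 1: bits[0:1] width=1 -> value=0 (bin 0); offset now 1 = byte 0 bit 1; 39 bits remain
Read 2: bits[1:4] width=3 -> value=7 (bin 111); offset now 4 = byte 0 bit 4; 36 bits remain
Read 3: bits[4:5] width=1 -> value=0 (bin 0); offset now 5 = byte 0 bit 5; 35 bits remain
Read 4: bits[5:11] width=6 -> value=58 (bin 111010); offset now 11 = byte 1 bit 3; 29 bits remain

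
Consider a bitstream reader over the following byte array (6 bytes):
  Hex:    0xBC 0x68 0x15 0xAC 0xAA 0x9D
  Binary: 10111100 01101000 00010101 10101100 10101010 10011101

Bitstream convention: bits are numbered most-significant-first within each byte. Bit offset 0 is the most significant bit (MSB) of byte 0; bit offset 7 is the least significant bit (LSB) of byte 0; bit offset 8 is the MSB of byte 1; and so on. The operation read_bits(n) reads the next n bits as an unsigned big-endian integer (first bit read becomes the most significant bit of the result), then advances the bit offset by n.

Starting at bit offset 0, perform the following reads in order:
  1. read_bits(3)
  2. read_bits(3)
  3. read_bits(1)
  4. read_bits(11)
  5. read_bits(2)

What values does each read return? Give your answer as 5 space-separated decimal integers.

Read 1: bits[0:3] width=3 -> value=5 (bin 101); offset now 3 = byte 0 bit 3; 45 bits remain
Read 2: bits[3:6] width=3 -> value=7 (bin 111); offset now 6 = byte 0 bit 6; 42 bits remain
Read 3: bits[6:7] width=1 -> value=0 (bin 0); offset now 7 = byte 0 bit 7; 41 bits remain
Read 4: bits[7:18] width=11 -> value=416 (bin 00110100000); offset now 18 = byte 2 bit 2; 30 bits remain
Read 5: bits[18:20] width=2 -> value=1 (bin 01); offset now 20 = byte 2 bit 4; 28 bits remain

Answer: 5 7 0 416 1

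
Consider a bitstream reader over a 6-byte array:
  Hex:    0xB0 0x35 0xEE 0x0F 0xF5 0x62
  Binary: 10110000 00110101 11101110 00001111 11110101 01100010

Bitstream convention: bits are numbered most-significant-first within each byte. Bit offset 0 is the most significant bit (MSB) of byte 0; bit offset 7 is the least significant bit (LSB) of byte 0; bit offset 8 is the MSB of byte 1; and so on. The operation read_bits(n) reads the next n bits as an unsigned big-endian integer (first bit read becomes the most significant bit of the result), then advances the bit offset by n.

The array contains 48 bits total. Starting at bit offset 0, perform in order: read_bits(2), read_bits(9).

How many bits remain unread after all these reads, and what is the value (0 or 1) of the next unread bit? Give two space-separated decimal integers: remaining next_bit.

Read 1: bits[0:2] width=2 -> value=2 (bin 10); offset now 2 = byte 0 bit 2; 46 bits remain
Read 2: bits[2:11] width=9 -> value=385 (bin 110000001); offset now 11 = byte 1 bit 3; 37 bits remain

Answer: 37 1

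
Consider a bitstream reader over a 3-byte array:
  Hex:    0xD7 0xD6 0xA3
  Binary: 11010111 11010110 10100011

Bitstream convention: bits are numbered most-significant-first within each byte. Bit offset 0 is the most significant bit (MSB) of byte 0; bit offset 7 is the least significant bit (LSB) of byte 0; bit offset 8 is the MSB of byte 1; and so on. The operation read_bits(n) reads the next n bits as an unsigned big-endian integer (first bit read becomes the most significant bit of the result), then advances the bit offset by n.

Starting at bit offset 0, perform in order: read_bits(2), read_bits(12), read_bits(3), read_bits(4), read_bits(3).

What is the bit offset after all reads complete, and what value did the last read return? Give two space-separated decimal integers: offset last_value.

Read 1: bits[0:2] width=2 -> value=3 (bin 11); offset now 2 = byte 0 bit 2; 22 bits remain
Read 2: bits[2:14] width=12 -> value=1525 (bin 010111110101); offset now 14 = byte 1 bit 6; 10 bits remain
Read 3: bits[14:17] width=3 -> value=5 (bin 101); offset now 17 = byte 2 bit 1; 7 bits remain
Read 4: bits[17:21] width=4 -> value=4 (bin 0100); offset now 21 = byte 2 bit 5; 3 bits remain
Read 5: bits[21:24] width=3 -> value=3 (bin 011); offset now 24 = byte 3 bit 0; 0 bits remain

Answer: 24 3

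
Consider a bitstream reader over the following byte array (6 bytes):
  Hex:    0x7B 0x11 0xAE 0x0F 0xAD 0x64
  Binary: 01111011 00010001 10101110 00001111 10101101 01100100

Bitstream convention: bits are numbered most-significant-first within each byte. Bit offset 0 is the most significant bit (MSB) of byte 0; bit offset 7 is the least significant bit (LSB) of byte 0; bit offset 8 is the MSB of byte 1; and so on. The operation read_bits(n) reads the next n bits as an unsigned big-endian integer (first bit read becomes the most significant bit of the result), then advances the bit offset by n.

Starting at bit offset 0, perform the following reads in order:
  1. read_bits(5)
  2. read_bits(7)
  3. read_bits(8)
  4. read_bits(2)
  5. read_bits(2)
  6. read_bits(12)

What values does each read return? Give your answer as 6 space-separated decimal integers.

Answer: 15 49 26 3 2 250

Derivation:
Read 1: bits[0:5] width=5 -> value=15 (bin 01111); offset now 5 = byte 0 bit 5; 43 bits remain
Read 2: bits[5:12] width=7 -> value=49 (bin 0110001); offset now 12 = byte 1 bit 4; 36 bits remain
Read 3: bits[12:20] width=8 -> value=26 (bin 00011010); offset now 20 = byte 2 bit 4; 28 bits remain
Read 4: bits[20:22] width=2 -> value=3 (bin 11); offset now 22 = byte 2 bit 6; 26 bits remain
Read 5: bits[22:24] width=2 -> value=2 (bin 10); offset now 24 = byte 3 bit 0; 24 bits remain
Read 6: bits[24:36] width=12 -> value=250 (bin 000011111010); offset now 36 = byte 4 bit 4; 12 bits remain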